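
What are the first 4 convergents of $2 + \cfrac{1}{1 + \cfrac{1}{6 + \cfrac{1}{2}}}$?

Using the convergent recurrence p_i = a_i*p_{i-1} + p_{i-2}, q_i = a_i*q_{i-1} + q_{i-2} with p_{-2}=0, p_{-1}=1, q_{-2}=1, q_{-1}=0:
  i=0: a_0=2, p_0 = 2*1 + 0 = 2, q_0 = 2*0 + 1 = 1.
  i=1: a_1=1, p_1 = 1*2 + 1 = 3, q_1 = 1*1 + 0 = 1.
  i=2: a_2=6, p_2 = 6*3 + 2 = 20, q_2 = 6*1 + 1 = 7.
  i=3: a_3=2, p_3 = 2*20 + 3 = 43, q_3 = 2*7 + 1 = 15.

2/1, 3/1, 20/7, 43/15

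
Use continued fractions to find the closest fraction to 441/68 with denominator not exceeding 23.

Expand x = 441/68 as a continued fraction with the Euclidean algorithm:
  441 = 6*68 + 33, so a_0 = 6.
  68 = 2*33 + 2, so a_1 = 2.
  33 = 16*2 + 1, so a_2 = 16.
  2 = 2*1 + 0, so a_3 = 2.
so x = [6; 2, 16, 2].
Convergents (p_i = a_i*p_{i-1} + p_{i-2}, q_i = a_i*q_{i-1} + q_{i-2} with p_{-2}=0, p_{-1}=1, q_{-2}=1, q_{-1}=0), until the denominator exceeds 23:
  i=0: a_0=6, p_0 = 6*1 + 0 = 6, q_0 = 6*0 + 1 = 1.
  i=1: a_1=2, p_1 = 2*6 + 1 = 13, q_1 = 2*1 + 0 = 2.
  i=2: a_2=16, p_2 = 16*13 + 6 = 214, q_2 = 16*2 + 1 = 33.
q_2 = 33 > 23, so the last convergent with denominator <= 23 is p_1/q_1 = 13/2.
The closest fraction with denominator <= 23 is either p_1/q_1 or the intermediate fraction (k*p_1 + p_0)/(k*q_1 + q_0) with the largest k >= 1 whose denominator stays <= 23; these approach x as k grows, and every other convergent or intermediate fraction in range is farther away.
Largest k: floor((23 - q_0)/q_1) = floor((23 - 1)/2) = 11.
That gives (11*13 + 6)/(11*2 + 1) = 149/23.
Compare the errors: |x - 13/2| = |441*2 - 13*68|/(68*2) = 2/136, and |x - 149/23| = |441*23 - 149*68|/(68*23) = 11/1564.
Cross-multiplying, 11*136 = 1496 < 3128 = 2*1564, so 11/1564 is smaller: the intermediate fraction 149/23 is closer to x than 13/2.

149/23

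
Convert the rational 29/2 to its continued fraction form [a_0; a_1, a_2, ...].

[14; 2]

Run the Euclidean algorithm on 29 and 2; the successive quotients are the partial quotients a_0, a_1, ... (each step inverts the fractional part left over by the previous one):
  29 = 14*2 + 1, so a_0 = 14.
  2 = 2*1 + 0, so a_1 = 2.
The remainder reaches 0 after 2 divisions, so the expansion has 2 partial quotients, read off in order.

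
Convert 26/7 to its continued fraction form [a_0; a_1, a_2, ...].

[3; 1, 2, 2]

Run the Euclidean algorithm on 26 and 7; the successive quotients are the partial quotients a_0, a_1, ... (each step inverts the fractional part left over by the previous one):
  26 = 3*7 + 5, so a_0 = 3.
  7 = 1*5 + 2, so a_1 = 1.
  5 = 2*2 + 1, so a_2 = 2.
  2 = 2*1 + 0, so a_3 = 2.
The remainder reaches 0 after 4 divisions, so the expansion has 4 partial quotients, read off in order.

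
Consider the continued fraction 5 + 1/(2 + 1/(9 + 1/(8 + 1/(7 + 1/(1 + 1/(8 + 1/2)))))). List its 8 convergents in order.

5/1, 11/2, 104/19, 843/154, 6005/1097, 6848/1251, 60789/11105, 128426/23461

Using the convergent recurrence p_i = a_i*p_{i-1} + p_{i-2}, q_i = a_i*q_{i-1} + q_{i-2} with p_{-2}=0, p_{-1}=1, q_{-2}=1, q_{-1}=0:
  i=0: a_0=5, p_0 = 5*1 + 0 = 5, q_0 = 5*0 + 1 = 1.
  i=1: a_1=2, p_1 = 2*5 + 1 = 11, q_1 = 2*1 + 0 = 2.
  i=2: a_2=9, p_2 = 9*11 + 5 = 104, q_2 = 9*2 + 1 = 19.
  i=3: a_3=8, p_3 = 8*104 + 11 = 843, q_3 = 8*19 + 2 = 154.
  i=4: a_4=7, p_4 = 7*843 + 104 = 6005, q_4 = 7*154 + 19 = 1097.
  i=5: a_5=1, p_5 = 1*6005 + 843 = 6848, q_5 = 1*1097 + 154 = 1251.
  i=6: a_6=8, p_6 = 8*6848 + 6005 = 60789, q_6 = 8*1251 + 1097 = 11105.
  i=7: a_7=2, p_7 = 2*60789 + 6848 = 128426, q_7 = 2*11105 + 1251 = 23461.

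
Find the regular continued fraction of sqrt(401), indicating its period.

[20; (40)]

Write x_i = (sqrt(401) + m_i)/d_i with (m_0, d_0) = (0, 1). a_0 = floor(sqrt(401)) = 20, since 20^2 = 400 <= 401 < 441 = 21^2.
Iterate m_{i+1} = d_i*a_i - m_i, d_{i+1} = (401 - m_{i+1}^2)/d_i, a_{i+1} = floor((a_0 + m_{i+1})/d_{i+1}):
  m_1 = 1*20 - 0 = 20, d_1 = (401 - 20^2)/1 = 1/1 = 1, a_1 = floor((20 + 20)/1) = 40.
  m_2 = 1*40 - 20 = 20, d_2 = (401 - 20^2)/1 = 1/1 = 1: (m_2, d_2) = (m_1, d_1) = (20, 1), so from here the quotient a_1 repeats; the period length is 1.
Hence the expansion of sqrt(401) is a_0 = 20 followed by the repeating block 40 (period 1).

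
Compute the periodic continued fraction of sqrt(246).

Write x_i = (sqrt(246) + m_i)/d_i with (m_0, d_0) = (0, 1). a_0 = floor(sqrt(246)) = 15, since 15^2 = 225 <= 246 < 256 = 16^2.
Iterate m_{i+1} = d_i*a_i - m_i, d_{i+1} = (246 - m_{i+1}^2)/d_i, a_{i+1} = floor((a_0 + m_{i+1})/d_{i+1}):
  m_1 = 1*15 - 0 = 15, d_1 = (246 - 15^2)/1 = 21/1 = 21, a_1 = floor((15 + 15)/21) = 1.
  m_2 = 21*1 - 15 = 6, d_2 = (246 - 6^2)/21 = 210/21 = 10, a_2 = floor((15 + 6)/10) = 2.
  m_3 = 10*2 - 6 = 14, d_3 = (246 - 14^2)/10 = 50/10 = 5, a_3 = floor((15 + 14)/5) = 5.
  m_4 = 5*5 - 14 = 11, d_4 = (246 - 11^2)/5 = 125/5 = 25, a_4 = floor((15 + 11)/25) = 1.
  m_5 = 25*1 - 11 = 14, d_5 = (246 - 14^2)/25 = 50/25 = 2, a_5 = floor((15 + 14)/2) = 14.
  m_6 = 2*14 - 14 = 14, d_6 = (246 - 14^2)/2 = 50/2 = 25, a_6 = floor((15 + 14)/25) = 1.
  m_7 = 25*1 - 14 = 11, d_7 = (246 - 11^2)/25 = 125/25 = 5, a_7 = floor((15 + 11)/5) = 5.
  m_8 = 5*5 - 11 = 14, d_8 = (246 - 14^2)/5 = 50/5 = 10, a_8 = floor((15 + 14)/10) = 2.
  m_9 = 10*2 - 14 = 6, d_9 = (246 - 6^2)/10 = 210/10 = 21, a_9 = floor((15 + 6)/21) = 1.
  m_10 = 21*1 - 6 = 15, d_10 = (246 - 15^2)/21 = 21/21 = 1, a_10 = floor((15 + 15)/1) = 30.
  m_11 = 1*30 - 15 = 15, d_11 = (246 - 15^2)/1 = 21/1 = 21: (m_11, d_11) = (m_1, d_1) = (15, 21), so from here the quotients repeat a_1, ..., a_10; the period length is 10.
Hence the expansion of sqrt(246) is a_0 = 15 followed by the repeating block 1, 2, 5, 1, 14, 1, 5, 2, 1, 30 (period 10).

[15; (1, 2, 5, 1, 14, 1, 5, 2, 1, 30)]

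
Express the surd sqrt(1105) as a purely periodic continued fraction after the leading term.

Write x_i = (sqrt(1105) + m_i)/d_i with (m_0, d_0) = (0, 1). a_0 = floor(sqrt(1105)) = 33, since 33^2 = 1089 <= 1105 < 1156 = 34^2.
Iterate m_{i+1} = d_i*a_i - m_i, d_{i+1} = (1105 - m_{i+1}^2)/d_i, a_{i+1} = floor((a_0 + m_{i+1})/d_{i+1}):
  m_1 = 1*33 - 0 = 33, d_1 = (1105 - 33^2)/1 = 16/1 = 16, a_1 = floor((33 + 33)/16) = 4.
  m_2 = 16*4 - 33 = 31, d_2 = (1105 - 31^2)/16 = 144/16 = 9, a_2 = floor((33 + 31)/9) = 7.
  m_3 = 9*7 - 31 = 32, d_3 = (1105 - 32^2)/9 = 81/9 = 9, a_3 = floor((33 + 32)/9) = 7.
  m_4 = 9*7 - 32 = 31, d_4 = (1105 - 31^2)/9 = 144/9 = 16, a_4 = floor((33 + 31)/16) = 4.
  m_5 = 16*4 - 31 = 33, d_5 = (1105 - 33^2)/16 = 16/16 = 1, a_5 = floor((33 + 33)/1) = 66.
  m_6 = 1*66 - 33 = 33, d_6 = (1105 - 33^2)/1 = 16/1 = 16: (m_6, d_6) = (m_1, d_1) = (33, 16), so from here the quotients repeat a_1, ..., a_5; the period length is 5.
Hence the expansion of sqrt(1105) is a_0 = 33 followed by the repeating block 4, 7, 7, 4, 66 (period 5).

[33; (4, 7, 7, 4, 66)]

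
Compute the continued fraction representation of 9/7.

[1; 3, 2]

Run the Euclidean algorithm on 9 and 7; the successive quotients are the partial quotients a_0, a_1, ... (each step inverts the fractional part left over by the previous one):
  9 = 1*7 + 2, so a_0 = 1.
  7 = 3*2 + 1, so a_1 = 3.
  2 = 2*1 + 0, so a_2 = 2.
The remainder reaches 0 after 3 divisions, so the expansion has 3 partial quotients, read off in order.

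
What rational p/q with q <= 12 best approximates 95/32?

Expand x = 95/32 as a continued fraction with the Euclidean algorithm:
  95 = 2*32 + 31, so a_0 = 2.
  32 = 1*31 + 1, so a_1 = 1.
  31 = 31*1 + 0, so a_2 = 31.
so x = [2; 1, 31].
Convergents (p_i = a_i*p_{i-1} + p_{i-2}, q_i = a_i*q_{i-1} + q_{i-2} with p_{-2}=0, p_{-1}=1, q_{-2}=1, q_{-1}=0), until the denominator exceeds 12:
  i=0: a_0=2, p_0 = 2*1 + 0 = 2, q_0 = 2*0 + 1 = 1.
  i=1: a_1=1, p_1 = 1*2 + 1 = 3, q_1 = 1*1 + 0 = 1.
  i=2: a_2=31, p_2 = 31*3 + 2 = 95, q_2 = 31*1 + 1 = 32.
q_2 = 32 > 12, so the last convergent with denominator <= 12 is p_1/q_1 = 3/1.
The closest fraction with denominator <= 12 is either p_1/q_1 or the intermediate fraction (k*p_1 + p_0)/(k*q_1 + q_0) with the largest k >= 1 whose denominator stays <= 12; these approach x as k grows, and every other convergent or intermediate fraction in range is farther away.
Largest k: floor((12 - q_0)/q_1) = floor((12 - 1)/1) = 11.
That gives (11*3 + 2)/(11*1 + 1) = 35/12.
Compare the errors: |x - 3/1| = |95*1 - 3*32|/(32*1) = 1/32, and |x - 35/12| = |95*12 - 35*32|/(32*12) = 20/384.
Cross-multiplying, 1*384 = 384 < 640 = 20*32, so 1/32 is smaller: the convergent 3/1 is closer to x than 35/12.

3/1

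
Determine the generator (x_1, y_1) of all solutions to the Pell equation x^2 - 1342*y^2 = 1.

(x, y) = (1099, 30)

First expand sqrt(1342) as a continued fraction. With x_i = (sqrt(1342) + m_i)/d_i and (m_0, d_0) = (0, 1): a_0 = floor(sqrt(1342)) = 36, since 36^2 = 1296 <= 1342 < 1369 = 37^2.
Iterate m_{i+1} = d_i*a_i - m_i, d_{i+1} = (1342 - m_{i+1}^2)/d_i, a_{i+1} = floor((a_0 + m_{i+1})/d_{i+1}):
  m_1 = 1*36 - 0 = 36, d_1 = (1342 - 36^2)/1 = 46/1 = 46, a_1 = floor((36 + 36)/46) = 1.
  m_2 = 46*1 - 36 = 10, d_2 = (1342 - 10^2)/46 = 1242/46 = 27, a_2 = floor((36 + 10)/27) = 1.
  m_3 = 27*1 - 10 = 17, d_3 = (1342 - 17^2)/27 = 1053/27 = 39, a_3 = floor((36 + 17)/39) = 1.
  m_4 = 39*1 - 17 = 22, d_4 = (1342 - 22^2)/39 = 858/39 = 22, a_4 = floor((36 + 22)/22) = 2.
  m_5 = 22*2 - 22 = 22, d_5 = (1342 - 22^2)/22 = 858/22 = 39, a_5 = floor((36 + 22)/39) = 1.
  m_6 = 39*1 - 22 = 17, d_6 = (1342 - 17^2)/39 = 1053/39 = 27, a_6 = floor((36 + 17)/27) = 1.
  m_7 = 27*1 - 17 = 10, d_7 = (1342 - 10^2)/27 = 1242/27 = 46, a_7 = floor((36 + 10)/46) = 1.
  m_8 = 46*1 - 10 = 36, d_8 = (1342 - 36^2)/46 = 46/46 = 1, a_8 = floor((36 + 36)/1) = 72.
  m_9 = 1*72 - 36 = 36, d_9 = (1342 - 36^2)/1 = 46/1 = 46: (m_9, d_9) = (m_1, d_1) = (36, 46), so from here the quotients repeat a_1, ..., a_8; the period length is 8.
So sqrt(1342) = [36; (1, 1, 1, 2, 1, 1, 1, 72)] with period length k = 8.
k is even, so the fundamental solution of x^2 - 1342y^2 = 1 is (p_{k-1}, q_{k-1}) = (p_7, q_7); compute convergents through index 7.
Convergents (p_i = a_i*p_{i-1} + p_{i-2}, q_i = a_i*q_{i-1} + q_{i-2} with p_{-2}=0, p_{-1}=1, q_{-2}=1, q_{-1}=0):
  i=0: a_0=36, p_0 = 36*1 + 0 = 36, q_0 = 36*0 + 1 = 1.
  i=1: a_1=1, p_1 = 1*36 + 1 = 37, q_1 = 1*1 + 0 = 1.
  i=2: a_2=1, p_2 = 1*37 + 36 = 73, q_2 = 1*1 + 1 = 2.
  i=3: a_3=1, p_3 = 1*73 + 37 = 110, q_3 = 1*2 + 1 = 3.
  i=4: a_4=2, p_4 = 2*110 + 73 = 293, q_4 = 2*3 + 2 = 8.
  i=5: a_5=1, p_5 = 1*293 + 110 = 403, q_5 = 1*8 + 3 = 11.
  i=6: a_6=1, p_6 = 1*403 + 293 = 696, q_6 = 1*11 + 8 = 19.
  i=7: a_7=1, p_7 = 1*696 + 403 = 1099, q_7 = 1*19 + 11 = 30.
Check: 1099^2 - 1342*30^2 = 1207801 - 1207800 = 1, so (x, y) = (1099, 30) solves the equation, and by the theorem it is the least positive solution.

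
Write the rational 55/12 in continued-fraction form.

[4; 1, 1, 2, 2]

Run the Euclidean algorithm on 55 and 12; the successive quotients are the partial quotients a_0, a_1, ... (each step inverts the fractional part left over by the previous one):
  55 = 4*12 + 7, so a_0 = 4.
  12 = 1*7 + 5, so a_1 = 1.
  7 = 1*5 + 2, so a_2 = 1.
  5 = 2*2 + 1, so a_3 = 2.
  2 = 2*1 + 0, so a_4 = 2.
The remainder reaches 0 after 5 divisions, so the expansion has 5 partial quotients, read off in order.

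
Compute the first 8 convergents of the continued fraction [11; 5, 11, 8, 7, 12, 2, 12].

11/1, 56/5, 627/56, 5072/453, 36131/3227, 438644/39177, 913419/81581, 11399672/1018149

Using the convergent recurrence p_i = a_i*p_{i-1} + p_{i-2}, q_i = a_i*q_{i-1} + q_{i-2} with p_{-2}=0, p_{-1}=1, q_{-2}=1, q_{-1}=0:
  i=0: a_0=11, p_0 = 11*1 + 0 = 11, q_0 = 11*0 + 1 = 1.
  i=1: a_1=5, p_1 = 5*11 + 1 = 56, q_1 = 5*1 + 0 = 5.
  i=2: a_2=11, p_2 = 11*56 + 11 = 627, q_2 = 11*5 + 1 = 56.
  i=3: a_3=8, p_3 = 8*627 + 56 = 5072, q_3 = 8*56 + 5 = 453.
  i=4: a_4=7, p_4 = 7*5072 + 627 = 36131, q_4 = 7*453 + 56 = 3227.
  i=5: a_5=12, p_5 = 12*36131 + 5072 = 438644, q_5 = 12*3227 + 453 = 39177.
  i=6: a_6=2, p_6 = 2*438644 + 36131 = 913419, q_6 = 2*39177 + 3227 = 81581.
  i=7: a_7=12, p_7 = 12*913419 + 438644 = 11399672, q_7 = 12*81581 + 39177 = 1018149.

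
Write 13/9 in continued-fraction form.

Run the Euclidean algorithm on 13 and 9; the successive quotients are the partial quotients a_0, a_1, ... (each step inverts the fractional part left over by the previous one):
  13 = 1*9 + 4, so a_0 = 1.
  9 = 2*4 + 1, so a_1 = 2.
  4 = 4*1 + 0, so a_2 = 4.
The remainder reaches 0 after 3 divisions, so the expansion has 3 partial quotients, read off in order.

[1; 2, 4]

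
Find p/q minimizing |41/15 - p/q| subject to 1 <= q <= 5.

Expand x = 41/15 as a continued fraction with the Euclidean algorithm:
  41 = 2*15 + 11, so a_0 = 2.
  15 = 1*11 + 4, so a_1 = 1.
  11 = 2*4 + 3, so a_2 = 2.
  4 = 1*3 + 1, so a_3 = 1.
  3 = 3*1 + 0, so a_4 = 3.
so x = [2; 1, 2, 1, 3].
Convergents (p_i = a_i*p_{i-1} + p_{i-2}, q_i = a_i*q_{i-1} + q_{i-2} with p_{-2}=0, p_{-1}=1, q_{-2}=1, q_{-1}=0), until the denominator exceeds 5:
  i=0: a_0=2, p_0 = 2*1 + 0 = 2, q_0 = 2*0 + 1 = 1.
  i=1: a_1=1, p_1 = 1*2 + 1 = 3, q_1 = 1*1 + 0 = 1.
  i=2: a_2=2, p_2 = 2*3 + 2 = 8, q_2 = 2*1 + 1 = 3.
  i=3: a_3=1, p_3 = 1*8 + 3 = 11, q_3 = 1*3 + 1 = 4.
  i=4: a_4=3, p_4 = 3*11 + 8 = 41, q_4 = 3*4 + 3 = 15.
q_4 = 15 > 5, so the last convergent with denominator <= 5 is p_3/q_3 = 11/4.
The closest fraction with denominator <= 5 is either p_3/q_3 or the intermediate fraction (k*p_3 + p_2)/(k*q_3 + q_2) with the largest k >= 1 whose denominator stays <= 5; these approach x as k grows, and every other convergent or intermediate fraction in range is farther away.
Largest k: floor((5 - q_2)/q_3) = floor((5 - 3)/4) = 0.
Since k = 0, no intermediate fraction beyond p_3/q_3 has denominator <= 5, so the convergent 11/4 is the closest (its error is |41*4 - 11*15|/(15*4) = 1/60).

11/4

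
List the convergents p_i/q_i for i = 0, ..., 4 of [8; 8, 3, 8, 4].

Using the convergent recurrence p_i = a_i*p_{i-1} + p_{i-2}, q_i = a_i*q_{i-1} + q_{i-2} with p_{-2}=0, p_{-1}=1, q_{-2}=1, q_{-1}=0:
  i=0: a_0=8, p_0 = 8*1 + 0 = 8, q_0 = 8*0 + 1 = 1.
  i=1: a_1=8, p_1 = 8*8 + 1 = 65, q_1 = 8*1 + 0 = 8.
  i=2: a_2=3, p_2 = 3*65 + 8 = 203, q_2 = 3*8 + 1 = 25.
  i=3: a_3=8, p_3 = 8*203 + 65 = 1689, q_3 = 8*25 + 8 = 208.
  i=4: a_4=4, p_4 = 4*1689 + 203 = 6959, q_4 = 4*208 + 25 = 857.

8/1, 65/8, 203/25, 1689/208, 6959/857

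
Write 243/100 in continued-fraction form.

[2; 2, 3, 14]

Run the Euclidean algorithm on 243 and 100; the successive quotients are the partial quotients a_0, a_1, ... (each step inverts the fractional part left over by the previous one):
  243 = 2*100 + 43, so a_0 = 2.
  100 = 2*43 + 14, so a_1 = 2.
  43 = 3*14 + 1, so a_2 = 3.
  14 = 14*1 + 0, so a_3 = 14.
The remainder reaches 0 after 4 divisions, so the expansion has 4 partial quotients, read off in order.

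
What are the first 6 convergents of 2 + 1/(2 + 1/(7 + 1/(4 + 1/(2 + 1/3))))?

2/1, 5/2, 37/15, 153/62, 343/139, 1182/479

Using the convergent recurrence p_i = a_i*p_{i-1} + p_{i-2}, q_i = a_i*q_{i-1} + q_{i-2} with p_{-2}=0, p_{-1}=1, q_{-2}=1, q_{-1}=0:
  i=0: a_0=2, p_0 = 2*1 + 0 = 2, q_0 = 2*0 + 1 = 1.
  i=1: a_1=2, p_1 = 2*2 + 1 = 5, q_1 = 2*1 + 0 = 2.
  i=2: a_2=7, p_2 = 7*5 + 2 = 37, q_2 = 7*2 + 1 = 15.
  i=3: a_3=4, p_3 = 4*37 + 5 = 153, q_3 = 4*15 + 2 = 62.
  i=4: a_4=2, p_4 = 2*153 + 37 = 343, q_4 = 2*62 + 15 = 139.
  i=5: a_5=3, p_5 = 3*343 + 153 = 1182, q_5 = 3*139 + 62 = 479.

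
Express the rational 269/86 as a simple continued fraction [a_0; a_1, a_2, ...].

[3; 7, 1, 4, 2]

Run the Euclidean algorithm on 269 and 86; the successive quotients are the partial quotients a_0, a_1, ... (each step inverts the fractional part left over by the previous one):
  269 = 3*86 + 11, so a_0 = 3.
  86 = 7*11 + 9, so a_1 = 7.
  11 = 1*9 + 2, so a_2 = 1.
  9 = 4*2 + 1, so a_3 = 4.
  2 = 2*1 + 0, so a_4 = 2.
The remainder reaches 0 after 5 divisions, so the expansion has 5 partial quotients, read off in order.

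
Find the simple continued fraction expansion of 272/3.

Run the Euclidean algorithm on 272 and 3; the successive quotients are the partial quotients a_0, a_1, ... (each step inverts the fractional part left over by the previous one):
  272 = 90*3 + 2, so a_0 = 90.
  3 = 1*2 + 1, so a_1 = 1.
  2 = 2*1 + 0, so a_2 = 2.
The remainder reaches 0 after 3 divisions, so the expansion has 3 partial quotients, read off in order.

[90; 1, 2]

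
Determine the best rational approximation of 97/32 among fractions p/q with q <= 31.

Expand x = 97/32 as a continued fraction with the Euclidean algorithm:
  97 = 3*32 + 1, so a_0 = 3.
  32 = 32*1 + 0, so a_1 = 32.
so x = [3; 32].
Convergents (p_i = a_i*p_{i-1} + p_{i-2}, q_i = a_i*q_{i-1} + q_{i-2} with p_{-2}=0, p_{-1}=1, q_{-2}=1, q_{-1}=0), until the denominator exceeds 31:
  i=0: a_0=3, p_0 = 3*1 + 0 = 3, q_0 = 3*0 + 1 = 1.
  i=1: a_1=32, p_1 = 32*3 + 1 = 97, q_1 = 32*1 + 0 = 32.
q_1 = 32 > 31, so the last convergent with denominator <= 31 is p_0/q_0 = 3/1.
The closest fraction with denominator <= 31 is either p_0/q_0 or the intermediate fraction (k*p_0 + p_{-1})/(k*q_0 + q_{-1}) with the largest k >= 1 whose denominator stays <= 31; these approach x as k grows, and every other convergent or intermediate fraction in range is farther away.
Largest k: floor((31 - q_{-1})/q_0) = floor((31 - 0)/1) = 31 (using the seeds p_{-1} = 1, q_{-1} = 0).
That gives (31*3 + 1)/(31*1 + 0) = 94/31.
Compare the errors: |x - 3/1| = |97*1 - 3*32|/(32*1) = 1/32, and |x - 94/31| = |97*31 - 94*32|/(32*31) = 1/992.
Cross-multiplying, 1*32 = 32 < 992 = 1*992, so 1/992 is smaller: the intermediate fraction 94/31 is closer to x than 3/1.

94/31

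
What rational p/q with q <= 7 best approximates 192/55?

Expand x = 192/55 as a continued fraction with the Euclidean algorithm:
  192 = 3*55 + 27, so a_0 = 3.
  55 = 2*27 + 1, so a_1 = 2.
  27 = 27*1 + 0, so a_2 = 27.
so x = [3; 2, 27].
Convergents (p_i = a_i*p_{i-1} + p_{i-2}, q_i = a_i*q_{i-1} + q_{i-2} with p_{-2}=0, p_{-1}=1, q_{-2}=1, q_{-1}=0), until the denominator exceeds 7:
  i=0: a_0=3, p_0 = 3*1 + 0 = 3, q_0 = 3*0 + 1 = 1.
  i=1: a_1=2, p_1 = 2*3 + 1 = 7, q_1 = 2*1 + 0 = 2.
  i=2: a_2=27, p_2 = 27*7 + 3 = 192, q_2 = 27*2 + 1 = 55.
q_2 = 55 > 7, so the last convergent with denominator <= 7 is p_1/q_1 = 7/2.
The closest fraction with denominator <= 7 is either p_1/q_1 or the intermediate fraction (k*p_1 + p_0)/(k*q_1 + q_0) with the largest k >= 1 whose denominator stays <= 7; these approach x as k grows, and every other convergent or intermediate fraction in range is farther away.
Largest k: floor((7 - q_0)/q_1) = floor((7 - 1)/2) = 3.
That gives (3*7 + 3)/(3*2 + 1) = 24/7.
Compare the errors: |x - 7/2| = |192*2 - 7*55|/(55*2) = 1/110, and |x - 24/7| = |192*7 - 24*55|/(55*7) = 24/385.
Cross-multiplying, 1*385 = 385 < 2640 = 24*110, so 1/110 is smaller: the convergent 7/2 is closer to x than 24/7.

7/2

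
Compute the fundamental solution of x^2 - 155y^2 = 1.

(x, y) = (249, 20)

First expand sqrt(155) as a continued fraction. With x_i = (sqrt(155) + m_i)/d_i and (m_0, d_0) = (0, 1): a_0 = floor(sqrt(155)) = 12, since 12^2 = 144 <= 155 < 169 = 13^2.
Iterate m_{i+1} = d_i*a_i - m_i, d_{i+1} = (155 - m_{i+1}^2)/d_i, a_{i+1} = floor((a_0 + m_{i+1})/d_{i+1}):
  m_1 = 1*12 - 0 = 12, d_1 = (155 - 12^2)/1 = 11/1 = 11, a_1 = floor((12 + 12)/11) = 2.
  m_2 = 11*2 - 12 = 10, d_2 = (155 - 10^2)/11 = 55/11 = 5, a_2 = floor((12 + 10)/5) = 4.
  m_3 = 5*4 - 10 = 10, d_3 = (155 - 10^2)/5 = 55/5 = 11, a_3 = floor((12 + 10)/11) = 2.
  m_4 = 11*2 - 10 = 12, d_4 = (155 - 12^2)/11 = 11/11 = 1, a_4 = floor((12 + 12)/1) = 24.
  m_5 = 1*24 - 12 = 12, d_5 = (155 - 12^2)/1 = 11/1 = 11: (m_5, d_5) = (m_1, d_1) = (12, 11), so from here the quotients repeat a_1, ..., a_4; the period length is 4.
So sqrt(155) = [12; (2, 4, 2, 24)] with period length k = 4.
k is even, so the fundamental solution of x^2 - 155y^2 = 1 is (p_{k-1}, q_{k-1}) = (p_3, q_3); compute convergents through index 3.
Convergents (p_i = a_i*p_{i-1} + p_{i-2}, q_i = a_i*q_{i-1} + q_{i-2} with p_{-2}=0, p_{-1}=1, q_{-2}=1, q_{-1}=0):
  i=0: a_0=12, p_0 = 12*1 + 0 = 12, q_0 = 12*0 + 1 = 1.
  i=1: a_1=2, p_1 = 2*12 + 1 = 25, q_1 = 2*1 + 0 = 2.
  i=2: a_2=4, p_2 = 4*25 + 12 = 112, q_2 = 4*2 + 1 = 9.
  i=3: a_3=2, p_3 = 2*112 + 25 = 249, q_3 = 2*9 + 2 = 20.
Check: 249^2 - 155*20^2 = 62001 - 62000 = 1, so (x, y) = (249, 20) solves the equation, and by the theorem it is the least positive solution.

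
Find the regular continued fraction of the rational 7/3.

[2; 3]

Run the Euclidean algorithm on 7 and 3; the successive quotients are the partial quotients a_0, a_1, ... (each step inverts the fractional part left over by the previous one):
  7 = 2*3 + 1, so a_0 = 2.
  3 = 3*1 + 0, so a_1 = 3.
The remainder reaches 0 after 2 divisions, so the expansion has 2 partial quotients, read off in order.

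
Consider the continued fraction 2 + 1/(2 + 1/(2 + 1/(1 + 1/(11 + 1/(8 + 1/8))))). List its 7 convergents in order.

2/1, 5/2, 12/5, 17/7, 199/82, 1609/663, 13071/5386

Using the convergent recurrence p_i = a_i*p_{i-1} + p_{i-2}, q_i = a_i*q_{i-1} + q_{i-2} with p_{-2}=0, p_{-1}=1, q_{-2}=1, q_{-1}=0:
  i=0: a_0=2, p_0 = 2*1 + 0 = 2, q_0 = 2*0 + 1 = 1.
  i=1: a_1=2, p_1 = 2*2 + 1 = 5, q_1 = 2*1 + 0 = 2.
  i=2: a_2=2, p_2 = 2*5 + 2 = 12, q_2 = 2*2 + 1 = 5.
  i=3: a_3=1, p_3 = 1*12 + 5 = 17, q_3 = 1*5 + 2 = 7.
  i=4: a_4=11, p_4 = 11*17 + 12 = 199, q_4 = 11*7 + 5 = 82.
  i=5: a_5=8, p_5 = 8*199 + 17 = 1609, q_5 = 8*82 + 7 = 663.
  i=6: a_6=8, p_6 = 8*1609 + 199 = 13071, q_6 = 8*663 + 82 = 5386.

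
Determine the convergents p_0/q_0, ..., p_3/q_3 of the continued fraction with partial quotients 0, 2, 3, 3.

Using the convergent recurrence p_i = a_i*p_{i-1} + p_{i-2}, q_i = a_i*q_{i-1} + q_{i-2} with p_{-2}=0, p_{-1}=1, q_{-2}=1, q_{-1}=0:
  i=0: a_0=0, p_0 = 0*1 + 0 = 0, q_0 = 0*0 + 1 = 1.
  i=1: a_1=2, p_1 = 2*0 + 1 = 1, q_1 = 2*1 + 0 = 2.
  i=2: a_2=3, p_2 = 3*1 + 0 = 3, q_2 = 3*2 + 1 = 7.
  i=3: a_3=3, p_3 = 3*3 + 1 = 10, q_3 = 3*7 + 2 = 23.

0/1, 1/2, 3/7, 10/23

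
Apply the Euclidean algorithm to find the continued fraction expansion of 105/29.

Run the Euclidean algorithm on 105 and 29; the successive quotients are the partial quotients a_0, a_1, ... (each step inverts the fractional part left over by the previous one):
  105 = 3*29 + 18, so a_0 = 3.
  29 = 1*18 + 11, so a_1 = 1.
  18 = 1*11 + 7, so a_2 = 1.
  11 = 1*7 + 4, so a_3 = 1.
  7 = 1*4 + 3, so a_4 = 1.
  4 = 1*3 + 1, so a_5 = 1.
  3 = 3*1 + 0, so a_6 = 3.
The remainder reaches 0 after 7 divisions, so the expansion has 7 partial quotients, read off in order.

[3; 1, 1, 1, 1, 1, 3]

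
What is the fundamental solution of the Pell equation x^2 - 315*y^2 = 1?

(x, y) = (71, 4)

First expand sqrt(315) as a continued fraction. With x_i = (sqrt(315) + m_i)/d_i and (m_0, d_0) = (0, 1): a_0 = floor(sqrt(315)) = 17, since 17^2 = 289 <= 315 < 324 = 18^2.
Iterate m_{i+1} = d_i*a_i - m_i, d_{i+1} = (315 - m_{i+1}^2)/d_i, a_{i+1} = floor((a_0 + m_{i+1})/d_{i+1}):
  m_1 = 1*17 - 0 = 17, d_1 = (315 - 17^2)/1 = 26/1 = 26, a_1 = floor((17 + 17)/26) = 1.
  m_2 = 26*1 - 17 = 9, d_2 = (315 - 9^2)/26 = 234/26 = 9, a_2 = floor((17 + 9)/9) = 2.
  m_3 = 9*2 - 9 = 9, d_3 = (315 - 9^2)/9 = 234/9 = 26, a_3 = floor((17 + 9)/26) = 1.
  m_4 = 26*1 - 9 = 17, d_4 = (315 - 17^2)/26 = 26/26 = 1, a_4 = floor((17 + 17)/1) = 34.
  m_5 = 1*34 - 17 = 17, d_5 = (315 - 17^2)/1 = 26/1 = 26: (m_5, d_5) = (m_1, d_1) = (17, 26), so from here the quotients repeat a_1, ..., a_4; the period length is 4.
So sqrt(315) = [17; (1, 2, 1, 34)] with period length k = 4.
k is even, so the fundamental solution of x^2 - 315y^2 = 1 is (p_{k-1}, q_{k-1}) = (p_3, q_3); compute convergents through index 3.
Convergents (p_i = a_i*p_{i-1} + p_{i-2}, q_i = a_i*q_{i-1} + q_{i-2} with p_{-2}=0, p_{-1}=1, q_{-2}=1, q_{-1}=0):
  i=0: a_0=17, p_0 = 17*1 + 0 = 17, q_0 = 17*0 + 1 = 1.
  i=1: a_1=1, p_1 = 1*17 + 1 = 18, q_1 = 1*1 + 0 = 1.
  i=2: a_2=2, p_2 = 2*18 + 17 = 53, q_2 = 2*1 + 1 = 3.
  i=3: a_3=1, p_3 = 1*53 + 18 = 71, q_3 = 1*3 + 1 = 4.
Check: 71^2 - 315*4^2 = 5041 - 5040 = 1, so (x, y) = (71, 4) solves the equation, and by the theorem it is the least positive solution.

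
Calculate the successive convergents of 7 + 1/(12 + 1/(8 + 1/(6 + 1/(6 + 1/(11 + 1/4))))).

Using the convergent recurrence p_i = a_i*p_{i-1} + p_{i-2}, q_i = a_i*q_{i-1} + q_{i-2} with p_{-2}=0, p_{-1}=1, q_{-2}=1, q_{-1}=0:
  i=0: a_0=7, p_0 = 7*1 + 0 = 7, q_0 = 7*0 + 1 = 1.
  i=1: a_1=12, p_1 = 12*7 + 1 = 85, q_1 = 12*1 + 0 = 12.
  i=2: a_2=8, p_2 = 8*85 + 7 = 687, q_2 = 8*12 + 1 = 97.
  i=3: a_3=6, p_3 = 6*687 + 85 = 4207, q_3 = 6*97 + 12 = 594.
  i=4: a_4=6, p_4 = 6*4207 + 687 = 25929, q_4 = 6*594 + 97 = 3661.
  i=5: a_5=11, p_5 = 11*25929 + 4207 = 289426, q_5 = 11*3661 + 594 = 40865.
  i=6: a_6=4, p_6 = 4*289426 + 25929 = 1183633, q_6 = 4*40865 + 3661 = 167121.

7/1, 85/12, 687/97, 4207/594, 25929/3661, 289426/40865, 1183633/167121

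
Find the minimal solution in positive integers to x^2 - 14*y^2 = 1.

First expand sqrt(14) as a continued fraction. With x_i = (sqrt(14) + m_i)/d_i and (m_0, d_0) = (0, 1): a_0 = floor(sqrt(14)) = 3, since 3^2 = 9 <= 14 < 16 = 4^2.
Iterate m_{i+1} = d_i*a_i - m_i, d_{i+1} = (14 - m_{i+1}^2)/d_i, a_{i+1} = floor((a_0 + m_{i+1})/d_{i+1}):
  m_1 = 1*3 - 0 = 3, d_1 = (14 - 3^2)/1 = 5/1 = 5, a_1 = floor((3 + 3)/5) = 1.
  m_2 = 5*1 - 3 = 2, d_2 = (14 - 2^2)/5 = 10/5 = 2, a_2 = floor((3 + 2)/2) = 2.
  m_3 = 2*2 - 2 = 2, d_3 = (14 - 2^2)/2 = 10/2 = 5, a_3 = floor((3 + 2)/5) = 1.
  m_4 = 5*1 - 2 = 3, d_4 = (14 - 3^2)/5 = 5/5 = 1, a_4 = floor((3 + 3)/1) = 6.
  m_5 = 1*6 - 3 = 3, d_5 = (14 - 3^2)/1 = 5/1 = 5: (m_5, d_5) = (m_1, d_1) = (3, 5), so from here the quotients repeat a_1, ..., a_4; the period length is 4.
So sqrt(14) = [3; (1, 2, 1, 6)] with period length k = 4.
k is even, so the fundamental solution of x^2 - 14y^2 = 1 is (p_{k-1}, q_{k-1}) = (p_3, q_3); compute convergents through index 3.
Convergents (p_i = a_i*p_{i-1} + p_{i-2}, q_i = a_i*q_{i-1} + q_{i-2} with p_{-2}=0, p_{-1}=1, q_{-2}=1, q_{-1}=0):
  i=0: a_0=3, p_0 = 3*1 + 0 = 3, q_0 = 3*0 + 1 = 1.
  i=1: a_1=1, p_1 = 1*3 + 1 = 4, q_1 = 1*1 + 0 = 1.
  i=2: a_2=2, p_2 = 2*4 + 3 = 11, q_2 = 2*1 + 1 = 3.
  i=3: a_3=1, p_3 = 1*11 + 4 = 15, q_3 = 1*3 + 1 = 4.
Check: 15^2 - 14*4^2 = 225 - 224 = 1, so (x, y) = (15, 4) solves the equation, and by the theorem it is the least positive solution.

(x, y) = (15, 4)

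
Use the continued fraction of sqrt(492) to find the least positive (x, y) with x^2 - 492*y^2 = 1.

(x, y) = (29767, 1342)

First expand sqrt(492) as a continued fraction. With x_i = (sqrt(492) + m_i)/d_i and (m_0, d_0) = (0, 1): a_0 = floor(sqrt(492)) = 22, since 22^2 = 484 <= 492 < 529 = 23^2.
Iterate m_{i+1} = d_i*a_i - m_i, d_{i+1} = (492 - m_{i+1}^2)/d_i, a_{i+1} = floor((a_0 + m_{i+1})/d_{i+1}):
  m_1 = 1*22 - 0 = 22, d_1 = (492 - 22^2)/1 = 8/1 = 8, a_1 = floor((22 + 22)/8) = 5.
  m_2 = 8*5 - 22 = 18, d_2 = (492 - 18^2)/8 = 168/8 = 21, a_2 = floor((22 + 18)/21) = 1.
  m_3 = 21*1 - 18 = 3, d_3 = (492 - 3^2)/21 = 483/21 = 23, a_3 = floor((22 + 3)/23) = 1.
  m_4 = 23*1 - 3 = 20, d_4 = (492 - 20^2)/23 = 92/23 = 4, a_4 = floor((22 + 20)/4) = 10.
  m_5 = 4*10 - 20 = 20, d_5 = (492 - 20^2)/4 = 92/4 = 23, a_5 = floor((22 + 20)/23) = 1.
  m_6 = 23*1 - 20 = 3, d_6 = (492 - 3^2)/23 = 483/23 = 21, a_6 = floor((22 + 3)/21) = 1.
  m_7 = 21*1 - 3 = 18, d_7 = (492 - 18^2)/21 = 168/21 = 8, a_7 = floor((22 + 18)/8) = 5.
  m_8 = 8*5 - 18 = 22, d_8 = (492 - 22^2)/8 = 8/8 = 1, a_8 = floor((22 + 22)/1) = 44.
  m_9 = 1*44 - 22 = 22, d_9 = (492 - 22^2)/1 = 8/1 = 8: (m_9, d_9) = (m_1, d_1) = (22, 8), so from here the quotients repeat a_1, ..., a_8; the period length is 8.
So sqrt(492) = [22; (5, 1, 1, 10, 1, 1, 5, 44)] with period length k = 8.
k is even, so the fundamental solution of x^2 - 492y^2 = 1 is (p_{k-1}, q_{k-1}) = (p_7, q_7); compute convergents through index 7.
Convergents (p_i = a_i*p_{i-1} + p_{i-2}, q_i = a_i*q_{i-1} + q_{i-2} with p_{-2}=0, p_{-1}=1, q_{-2}=1, q_{-1}=0):
  i=0: a_0=22, p_0 = 22*1 + 0 = 22, q_0 = 22*0 + 1 = 1.
  i=1: a_1=5, p_1 = 5*22 + 1 = 111, q_1 = 5*1 + 0 = 5.
  i=2: a_2=1, p_2 = 1*111 + 22 = 133, q_2 = 1*5 + 1 = 6.
  i=3: a_3=1, p_3 = 1*133 + 111 = 244, q_3 = 1*6 + 5 = 11.
  i=4: a_4=10, p_4 = 10*244 + 133 = 2573, q_4 = 10*11 + 6 = 116.
  i=5: a_5=1, p_5 = 1*2573 + 244 = 2817, q_5 = 1*116 + 11 = 127.
  i=6: a_6=1, p_6 = 1*2817 + 2573 = 5390, q_6 = 1*127 + 116 = 243.
  i=7: a_7=5, p_7 = 5*5390 + 2817 = 29767, q_7 = 5*243 + 127 = 1342.
Check: 29767^2 - 492*1342^2 = 886074289 - 886074288 = 1, so (x, y) = (29767, 1342) solves the equation, and by the theorem it is the least positive solution.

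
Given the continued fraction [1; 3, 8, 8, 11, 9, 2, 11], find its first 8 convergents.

1/1, 4/3, 33/25, 268/203, 2981/2258, 27097/20525, 57175/43308, 656022/496913

Using the convergent recurrence p_i = a_i*p_{i-1} + p_{i-2}, q_i = a_i*q_{i-1} + q_{i-2} with p_{-2}=0, p_{-1}=1, q_{-2}=1, q_{-1}=0:
  i=0: a_0=1, p_0 = 1*1 + 0 = 1, q_0 = 1*0 + 1 = 1.
  i=1: a_1=3, p_1 = 3*1 + 1 = 4, q_1 = 3*1 + 0 = 3.
  i=2: a_2=8, p_2 = 8*4 + 1 = 33, q_2 = 8*3 + 1 = 25.
  i=3: a_3=8, p_3 = 8*33 + 4 = 268, q_3 = 8*25 + 3 = 203.
  i=4: a_4=11, p_4 = 11*268 + 33 = 2981, q_4 = 11*203 + 25 = 2258.
  i=5: a_5=9, p_5 = 9*2981 + 268 = 27097, q_5 = 9*2258 + 203 = 20525.
  i=6: a_6=2, p_6 = 2*27097 + 2981 = 57175, q_6 = 2*20525 + 2258 = 43308.
  i=7: a_7=11, p_7 = 11*57175 + 27097 = 656022, q_7 = 11*43308 + 20525 = 496913.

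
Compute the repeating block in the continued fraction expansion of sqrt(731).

[27; (27, 54)]

Write x_i = (sqrt(731) + m_i)/d_i with (m_0, d_0) = (0, 1). a_0 = floor(sqrt(731)) = 27, since 27^2 = 729 <= 731 < 784 = 28^2.
Iterate m_{i+1} = d_i*a_i - m_i, d_{i+1} = (731 - m_{i+1}^2)/d_i, a_{i+1} = floor((a_0 + m_{i+1})/d_{i+1}):
  m_1 = 1*27 - 0 = 27, d_1 = (731 - 27^2)/1 = 2/1 = 2, a_1 = floor((27 + 27)/2) = 27.
  m_2 = 2*27 - 27 = 27, d_2 = (731 - 27^2)/2 = 2/2 = 1, a_2 = floor((27 + 27)/1) = 54.
  m_3 = 1*54 - 27 = 27, d_3 = (731 - 27^2)/1 = 2/1 = 2: (m_3, d_3) = (m_1, d_1) = (27, 2), so from here the quotients repeat a_1, a_2; the period length is 2.
Hence the expansion of sqrt(731) is a_0 = 27 followed by the repeating block 27, 54 (period 2).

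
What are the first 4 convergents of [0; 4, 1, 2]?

Using the convergent recurrence p_i = a_i*p_{i-1} + p_{i-2}, q_i = a_i*q_{i-1} + q_{i-2} with p_{-2}=0, p_{-1}=1, q_{-2}=1, q_{-1}=0:
  i=0: a_0=0, p_0 = 0*1 + 0 = 0, q_0 = 0*0 + 1 = 1.
  i=1: a_1=4, p_1 = 4*0 + 1 = 1, q_1 = 4*1 + 0 = 4.
  i=2: a_2=1, p_2 = 1*1 + 0 = 1, q_2 = 1*4 + 1 = 5.
  i=3: a_3=2, p_3 = 2*1 + 1 = 3, q_3 = 2*5 + 4 = 14.

0/1, 1/4, 1/5, 3/14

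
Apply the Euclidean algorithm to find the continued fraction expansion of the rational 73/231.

[0; 3, 6, 12]

Run the Euclidean algorithm on 73 and 231; the successive quotients are the partial quotients a_0, a_1, ... (each step inverts the fractional part left over by the previous one):
  73 = 0*231 + 73, so a_0 = 0.
  231 = 3*73 + 12, so a_1 = 3.
  73 = 6*12 + 1, so a_2 = 6.
  12 = 12*1 + 0, so a_3 = 12.
The remainder reaches 0 after 4 divisions, so the expansion has 4 partial quotients, read off in order.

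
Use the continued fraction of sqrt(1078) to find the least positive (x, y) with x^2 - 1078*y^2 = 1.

First expand sqrt(1078) as a continued fraction. With x_i = (sqrt(1078) + m_i)/d_i and (m_0, d_0) = (0, 1): a_0 = floor(sqrt(1078)) = 32, since 32^2 = 1024 <= 1078 < 1089 = 33^2.
Iterate m_{i+1} = d_i*a_i - m_i, d_{i+1} = (1078 - m_{i+1}^2)/d_i, a_{i+1} = floor((a_0 + m_{i+1})/d_{i+1}):
  m_1 = 1*32 - 0 = 32, d_1 = (1078 - 32^2)/1 = 54/1 = 54, a_1 = floor((32 + 32)/54) = 1.
  m_2 = 54*1 - 32 = 22, d_2 = (1078 - 22^2)/54 = 594/54 = 11, a_2 = floor((32 + 22)/11) = 4.
  m_3 = 11*4 - 22 = 22, d_3 = (1078 - 22^2)/11 = 594/11 = 54, a_3 = floor((32 + 22)/54) = 1.
  m_4 = 54*1 - 22 = 32, d_4 = (1078 - 32^2)/54 = 54/54 = 1, a_4 = floor((32 + 32)/1) = 64.
  m_5 = 1*64 - 32 = 32, d_5 = (1078 - 32^2)/1 = 54/1 = 54: (m_5, d_5) = (m_1, d_1) = (32, 54), so from here the quotients repeat a_1, ..., a_4; the period length is 4.
So sqrt(1078) = [32; (1, 4, 1, 64)] with period length k = 4.
k is even, so the fundamental solution of x^2 - 1078y^2 = 1 is (p_{k-1}, q_{k-1}) = (p_3, q_3); compute convergents through index 3.
Convergents (p_i = a_i*p_{i-1} + p_{i-2}, q_i = a_i*q_{i-1} + q_{i-2} with p_{-2}=0, p_{-1}=1, q_{-2}=1, q_{-1}=0):
  i=0: a_0=32, p_0 = 32*1 + 0 = 32, q_0 = 32*0 + 1 = 1.
  i=1: a_1=1, p_1 = 1*32 + 1 = 33, q_1 = 1*1 + 0 = 1.
  i=2: a_2=4, p_2 = 4*33 + 32 = 164, q_2 = 4*1 + 1 = 5.
  i=3: a_3=1, p_3 = 1*164 + 33 = 197, q_3 = 1*5 + 1 = 6.
Check: 197^2 - 1078*6^2 = 38809 - 38808 = 1, so (x, y) = (197, 6) solves the equation, and by the theorem it is the least positive solution.

(x, y) = (197, 6)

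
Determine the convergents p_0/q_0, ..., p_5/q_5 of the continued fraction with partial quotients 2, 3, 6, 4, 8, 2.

2/1, 7/3, 44/19, 183/79, 1508/651, 3199/1381

Using the convergent recurrence p_i = a_i*p_{i-1} + p_{i-2}, q_i = a_i*q_{i-1} + q_{i-2} with p_{-2}=0, p_{-1}=1, q_{-2}=1, q_{-1}=0:
  i=0: a_0=2, p_0 = 2*1 + 0 = 2, q_0 = 2*0 + 1 = 1.
  i=1: a_1=3, p_1 = 3*2 + 1 = 7, q_1 = 3*1 + 0 = 3.
  i=2: a_2=6, p_2 = 6*7 + 2 = 44, q_2 = 6*3 + 1 = 19.
  i=3: a_3=4, p_3 = 4*44 + 7 = 183, q_3 = 4*19 + 3 = 79.
  i=4: a_4=8, p_4 = 8*183 + 44 = 1508, q_4 = 8*79 + 19 = 651.
  i=5: a_5=2, p_5 = 2*1508 + 183 = 3199, q_5 = 2*651 + 79 = 1381.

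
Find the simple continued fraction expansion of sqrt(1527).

Write x_i = (sqrt(1527) + m_i)/d_i with (m_0, d_0) = (0, 1). a_0 = floor(sqrt(1527)) = 39, since 39^2 = 1521 <= 1527 < 1600 = 40^2.
Iterate m_{i+1} = d_i*a_i - m_i, d_{i+1} = (1527 - m_{i+1}^2)/d_i, a_{i+1} = floor((a_0 + m_{i+1})/d_{i+1}):
  m_1 = 1*39 - 0 = 39, d_1 = (1527 - 39^2)/1 = 6/1 = 6, a_1 = floor((39 + 39)/6) = 13.
  m_2 = 6*13 - 39 = 39, d_2 = (1527 - 39^2)/6 = 6/6 = 1, a_2 = floor((39 + 39)/1) = 78.
  m_3 = 1*78 - 39 = 39, d_3 = (1527 - 39^2)/1 = 6/1 = 6: (m_3, d_3) = (m_1, d_1) = (39, 6), so from here the quotients repeat a_1, a_2; the period length is 2.
Hence the expansion of sqrt(1527) is a_0 = 39 followed by the repeating block 13, 78 (period 2).

[39; (13, 78)]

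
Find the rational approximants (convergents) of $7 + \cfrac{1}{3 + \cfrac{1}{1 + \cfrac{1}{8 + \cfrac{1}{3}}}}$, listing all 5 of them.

Using the convergent recurrence p_i = a_i*p_{i-1} + p_{i-2}, q_i = a_i*q_{i-1} + q_{i-2} with p_{-2}=0, p_{-1}=1, q_{-2}=1, q_{-1}=0:
  i=0: a_0=7, p_0 = 7*1 + 0 = 7, q_0 = 7*0 + 1 = 1.
  i=1: a_1=3, p_1 = 3*7 + 1 = 22, q_1 = 3*1 + 0 = 3.
  i=2: a_2=1, p_2 = 1*22 + 7 = 29, q_2 = 1*3 + 1 = 4.
  i=3: a_3=8, p_3 = 8*29 + 22 = 254, q_3 = 8*4 + 3 = 35.
  i=4: a_4=3, p_4 = 3*254 + 29 = 791, q_4 = 3*35 + 4 = 109.

7/1, 22/3, 29/4, 254/35, 791/109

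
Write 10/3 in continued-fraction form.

[3; 3]

Run the Euclidean algorithm on 10 and 3; the successive quotients are the partial quotients a_0, a_1, ... (each step inverts the fractional part left over by the previous one):
  10 = 3*3 + 1, so a_0 = 3.
  3 = 3*1 + 0, so a_1 = 3.
The remainder reaches 0 after 2 divisions, so the expansion has 2 partial quotients, read off in order.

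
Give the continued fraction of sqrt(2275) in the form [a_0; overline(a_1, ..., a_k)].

[47; overline(1, 2, 3, 2, 1, 94)]

Write x_i = (sqrt(2275) + m_i)/d_i with (m_0, d_0) = (0, 1). a_0 = floor(sqrt(2275)) = 47, since 47^2 = 2209 <= 2275 < 2304 = 48^2.
Iterate m_{i+1} = d_i*a_i - m_i, d_{i+1} = (2275 - m_{i+1}^2)/d_i, a_{i+1} = floor((a_0 + m_{i+1})/d_{i+1}):
  m_1 = 1*47 - 0 = 47, d_1 = (2275 - 47^2)/1 = 66/1 = 66, a_1 = floor((47 + 47)/66) = 1.
  m_2 = 66*1 - 47 = 19, d_2 = (2275 - 19^2)/66 = 1914/66 = 29, a_2 = floor((47 + 19)/29) = 2.
  m_3 = 29*2 - 19 = 39, d_3 = (2275 - 39^2)/29 = 754/29 = 26, a_3 = floor((47 + 39)/26) = 3.
  m_4 = 26*3 - 39 = 39, d_4 = (2275 - 39^2)/26 = 754/26 = 29, a_4 = floor((47 + 39)/29) = 2.
  m_5 = 29*2 - 39 = 19, d_5 = (2275 - 19^2)/29 = 1914/29 = 66, a_5 = floor((47 + 19)/66) = 1.
  m_6 = 66*1 - 19 = 47, d_6 = (2275 - 47^2)/66 = 66/66 = 1, a_6 = floor((47 + 47)/1) = 94.
  m_7 = 1*94 - 47 = 47, d_7 = (2275 - 47^2)/1 = 66/1 = 66: (m_7, d_7) = (m_1, d_1) = (47, 66), so from here the quotients repeat a_1, ..., a_6; the period length is 6.
Hence the expansion of sqrt(2275) is a_0 = 47 followed by the repeating block 1, 2, 3, 2, 1, 94 (period 6).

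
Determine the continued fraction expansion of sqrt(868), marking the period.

[29; (2, 6, 19, 2, 19, 6, 2, 58)]

Write x_i = (sqrt(868) + m_i)/d_i with (m_0, d_0) = (0, 1). a_0 = floor(sqrt(868)) = 29, since 29^2 = 841 <= 868 < 900 = 30^2.
Iterate m_{i+1} = d_i*a_i - m_i, d_{i+1} = (868 - m_{i+1}^2)/d_i, a_{i+1} = floor((a_0 + m_{i+1})/d_{i+1}):
  m_1 = 1*29 - 0 = 29, d_1 = (868 - 29^2)/1 = 27/1 = 27, a_1 = floor((29 + 29)/27) = 2.
  m_2 = 27*2 - 29 = 25, d_2 = (868 - 25^2)/27 = 243/27 = 9, a_2 = floor((29 + 25)/9) = 6.
  m_3 = 9*6 - 25 = 29, d_3 = (868 - 29^2)/9 = 27/9 = 3, a_3 = floor((29 + 29)/3) = 19.
  m_4 = 3*19 - 29 = 28, d_4 = (868 - 28^2)/3 = 84/3 = 28, a_4 = floor((29 + 28)/28) = 2.
  m_5 = 28*2 - 28 = 28, d_5 = (868 - 28^2)/28 = 84/28 = 3, a_5 = floor((29 + 28)/3) = 19.
  m_6 = 3*19 - 28 = 29, d_6 = (868 - 29^2)/3 = 27/3 = 9, a_6 = floor((29 + 29)/9) = 6.
  m_7 = 9*6 - 29 = 25, d_7 = (868 - 25^2)/9 = 243/9 = 27, a_7 = floor((29 + 25)/27) = 2.
  m_8 = 27*2 - 25 = 29, d_8 = (868 - 29^2)/27 = 27/27 = 1, a_8 = floor((29 + 29)/1) = 58.
  m_9 = 1*58 - 29 = 29, d_9 = (868 - 29^2)/1 = 27/1 = 27: (m_9, d_9) = (m_1, d_1) = (29, 27), so from here the quotients repeat a_1, ..., a_8; the period length is 8.
Hence the expansion of sqrt(868) is a_0 = 29 followed by the repeating block 2, 6, 19, 2, 19, 6, 2, 58 (period 8).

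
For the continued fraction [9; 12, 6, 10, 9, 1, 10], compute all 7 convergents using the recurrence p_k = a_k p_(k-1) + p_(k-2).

9/1, 109/12, 663/73, 6739/742, 61314/6751, 68053/7493, 741844/81681

Using the convergent recurrence p_i = a_i*p_{i-1} + p_{i-2}, q_i = a_i*q_{i-1} + q_{i-2} with p_{-2}=0, p_{-1}=1, q_{-2}=1, q_{-1}=0:
  i=0: a_0=9, p_0 = 9*1 + 0 = 9, q_0 = 9*0 + 1 = 1.
  i=1: a_1=12, p_1 = 12*9 + 1 = 109, q_1 = 12*1 + 0 = 12.
  i=2: a_2=6, p_2 = 6*109 + 9 = 663, q_2 = 6*12 + 1 = 73.
  i=3: a_3=10, p_3 = 10*663 + 109 = 6739, q_3 = 10*73 + 12 = 742.
  i=4: a_4=9, p_4 = 9*6739 + 663 = 61314, q_4 = 9*742 + 73 = 6751.
  i=5: a_5=1, p_5 = 1*61314 + 6739 = 68053, q_5 = 1*6751 + 742 = 7493.
  i=6: a_6=10, p_6 = 10*68053 + 61314 = 741844, q_6 = 10*7493 + 6751 = 81681.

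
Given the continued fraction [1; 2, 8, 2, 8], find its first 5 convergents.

1/1, 3/2, 25/17, 53/36, 449/305

Using the convergent recurrence p_i = a_i*p_{i-1} + p_{i-2}, q_i = a_i*q_{i-1} + q_{i-2} with p_{-2}=0, p_{-1}=1, q_{-2}=1, q_{-1}=0:
  i=0: a_0=1, p_0 = 1*1 + 0 = 1, q_0 = 1*0 + 1 = 1.
  i=1: a_1=2, p_1 = 2*1 + 1 = 3, q_1 = 2*1 + 0 = 2.
  i=2: a_2=8, p_2 = 8*3 + 1 = 25, q_2 = 8*2 + 1 = 17.
  i=3: a_3=2, p_3 = 2*25 + 3 = 53, q_3 = 2*17 + 2 = 36.
  i=4: a_4=8, p_4 = 8*53 + 25 = 449, q_4 = 8*36 + 17 = 305.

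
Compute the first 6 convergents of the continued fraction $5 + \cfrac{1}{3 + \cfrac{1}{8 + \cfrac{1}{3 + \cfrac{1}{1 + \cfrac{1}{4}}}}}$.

5/1, 16/3, 133/25, 415/78, 548/103, 2607/490

Using the convergent recurrence p_i = a_i*p_{i-1} + p_{i-2}, q_i = a_i*q_{i-1} + q_{i-2} with p_{-2}=0, p_{-1}=1, q_{-2}=1, q_{-1}=0:
  i=0: a_0=5, p_0 = 5*1 + 0 = 5, q_0 = 5*0 + 1 = 1.
  i=1: a_1=3, p_1 = 3*5 + 1 = 16, q_1 = 3*1 + 0 = 3.
  i=2: a_2=8, p_2 = 8*16 + 5 = 133, q_2 = 8*3 + 1 = 25.
  i=3: a_3=3, p_3 = 3*133 + 16 = 415, q_3 = 3*25 + 3 = 78.
  i=4: a_4=1, p_4 = 1*415 + 133 = 548, q_4 = 1*78 + 25 = 103.
  i=5: a_5=4, p_5 = 4*548 + 415 = 2607, q_5 = 4*103 + 78 = 490.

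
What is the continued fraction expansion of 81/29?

[2; 1, 3, 1, 5]

Run the Euclidean algorithm on 81 and 29; the successive quotients are the partial quotients a_0, a_1, ... (each step inverts the fractional part left over by the previous one):
  81 = 2*29 + 23, so a_0 = 2.
  29 = 1*23 + 6, so a_1 = 1.
  23 = 3*6 + 5, so a_2 = 3.
  6 = 1*5 + 1, so a_3 = 1.
  5 = 5*1 + 0, so a_4 = 5.
The remainder reaches 0 after 5 divisions, so the expansion has 5 partial quotients, read off in order.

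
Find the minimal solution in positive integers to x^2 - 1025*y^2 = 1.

(x, y) = (2049, 64)

First expand sqrt(1025) as a continued fraction. With x_i = (sqrt(1025) + m_i)/d_i and (m_0, d_0) = (0, 1): a_0 = floor(sqrt(1025)) = 32, since 32^2 = 1024 <= 1025 < 1089 = 33^2.
Iterate m_{i+1} = d_i*a_i - m_i, d_{i+1} = (1025 - m_{i+1}^2)/d_i, a_{i+1} = floor((a_0 + m_{i+1})/d_{i+1}):
  m_1 = 1*32 - 0 = 32, d_1 = (1025 - 32^2)/1 = 1/1 = 1, a_1 = floor((32 + 32)/1) = 64.
  m_2 = 1*64 - 32 = 32, d_2 = (1025 - 32^2)/1 = 1/1 = 1: (m_2, d_2) = (m_1, d_1) = (32, 1), so from here the quotient a_1 repeats; the period length is 1.
So sqrt(1025) = [32; (64)] with period length k = 1.
k is odd, so (p_{k-1}, q_{k-1}) only solves x^2 - 1025y^2 = -1 and the fundamental solution of x^2 - 1025y^2 = 1 is (p_{2k-1}, q_{2k-1}) = (p_1, q_1); compute convergents through index 1, running through the period twice.
Convergents (p_i = a_i*p_{i-1} + p_{i-2}, q_i = a_i*q_{i-1} + q_{i-2} with p_{-2}=0, p_{-1}=1, q_{-2}=1, q_{-1}=0):
  i=0: a_0=32, p_0 = 32*1 + 0 = 32, q_0 = 32*0 + 1 = 1.
  i=1: a_1=64, p_1 = 64*32 + 1 = 2049, q_1 = 64*1 + 0 = 64.
Indeed p_0^2 - 1025*q_0^2 = 1024 - 1025 = -1, not +1.
Check: 2049^2 - 1025*64^2 = 4198401 - 4198400 = 1, so (x, y) = (2049, 64) solves the equation, and by the theorem it is the least positive solution.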